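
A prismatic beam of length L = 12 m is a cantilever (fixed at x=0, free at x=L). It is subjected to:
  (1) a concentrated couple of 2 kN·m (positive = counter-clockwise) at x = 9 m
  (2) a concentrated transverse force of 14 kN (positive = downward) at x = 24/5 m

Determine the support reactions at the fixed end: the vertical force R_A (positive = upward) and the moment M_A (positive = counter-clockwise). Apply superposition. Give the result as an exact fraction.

Load 1 — applied couple M₀=2 kN·m at a=9 m (b=L-a=3):
  R_A = 0 kN
  M_A = -M₀ = -2 kN·m
Load 2 — point force P=14 kN at a=24/5 m (b=L-a=36/5):
  R_A = P = 14 kN
  M_A = Pa = 14·(24/5) = 336/5 kN·m
Superposition: R_A = 14 kN, M_A = 326/5 kN·m

R_A = 14 kN, M_A = 326/5 kN·m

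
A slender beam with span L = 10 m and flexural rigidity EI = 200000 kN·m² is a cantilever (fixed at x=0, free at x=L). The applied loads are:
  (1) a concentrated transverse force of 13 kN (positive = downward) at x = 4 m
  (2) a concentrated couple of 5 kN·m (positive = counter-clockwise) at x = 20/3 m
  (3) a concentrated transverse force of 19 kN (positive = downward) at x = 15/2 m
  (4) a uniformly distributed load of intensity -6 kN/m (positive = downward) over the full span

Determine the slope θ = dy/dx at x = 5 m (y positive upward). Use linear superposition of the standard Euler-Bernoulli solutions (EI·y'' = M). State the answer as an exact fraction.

Load 1 — point force P=13 kN at a=4 m (b=L-a=6):
  θ_1 = -Pa²/(2EI)  [x>a] = -13·4²/(2·200000) = -13/25000 rad
Load 2 — applied couple M₀=5 kN·m at a=20/3 m (b=L-a=10/3):
  θ_2 = M₀x/EI  [x≤a] = 5·5/200000 = 1/8000 rad
Load 3 — point force P=19 kN at a=15/2 m (b=L-a=5/2):
  θ_3 = -Px(2a-x)/(2EI)  [x≤a] = -19·5·(2·(15/2)-5)/(2·200000) = -19/8000 rad
Load 4 — uniform load w=-6 kN/m over full span:
  θ_4 = -wx(x²-3Lx+3L²)/(6EI) = -(-6)·5·(5²-3·10·5+3·10²)/(6·200000) = 7/1600 rad
Superposition: θ = Σ θ_i = 321/200000 rad ≈ 0.001605 rad

θ(5) = 321/200000 rad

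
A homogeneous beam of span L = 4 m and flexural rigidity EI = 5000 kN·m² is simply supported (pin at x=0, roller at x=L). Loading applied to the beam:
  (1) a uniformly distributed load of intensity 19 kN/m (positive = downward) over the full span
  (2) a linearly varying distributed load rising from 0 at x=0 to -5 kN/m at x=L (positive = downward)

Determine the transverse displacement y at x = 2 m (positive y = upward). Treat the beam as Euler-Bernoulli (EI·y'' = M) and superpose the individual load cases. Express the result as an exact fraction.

Load 1 — uniform load w=19 kN/m over full span:
  y_1 = -wx(L³-2Lx²+x³)/(24EI) = -19·2·(4³-2·4·2²+2³)/(24·5000) = -19/1500 m
Load 2 — triangular load w₀=-5 kN/m (0→w₀ over full span):
  y_2 = -w₀x(7L⁴-10L²x²+3x⁴)/(360LEI) = -(-5)·2·(7·4⁴-10·4²·2²+3·2⁴)/(360·4·5000) = 1/600 m
Superposition: y = Σ y_i = -11/1000 m ≈ -0.011000 m

y(2) = -11/1000 m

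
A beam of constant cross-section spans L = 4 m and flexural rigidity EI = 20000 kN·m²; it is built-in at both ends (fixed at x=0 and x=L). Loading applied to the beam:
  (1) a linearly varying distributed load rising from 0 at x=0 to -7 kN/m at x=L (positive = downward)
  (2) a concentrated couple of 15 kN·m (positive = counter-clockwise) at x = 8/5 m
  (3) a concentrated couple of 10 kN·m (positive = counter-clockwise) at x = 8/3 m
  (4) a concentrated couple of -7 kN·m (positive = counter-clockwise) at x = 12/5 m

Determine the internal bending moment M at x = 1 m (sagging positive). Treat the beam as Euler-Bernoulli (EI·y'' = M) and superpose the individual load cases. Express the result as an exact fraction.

Load 1 — triangular load w₀=-7 kN/m (0→w₀ over full span):
  M_1 = 3w₀Lx/20 - w₀L²/30 - w₀x³/(6L) = 3·(-7)·4·1/20 - (-7)·4²/30 - (-7)·1³/(6·4) = -7/40 kN·m
Load 2 — applied couple M₀=15 kN·m at a=8/5 m (b=L-a=12/5):
  M_2 = R_Ax - M_A  [x≤a] with R_A=27/5, M_A=9/5 = (27/5)·1 - (9/5) = 18/5 kN·m
Load 3 — applied couple M₀=10 kN·m at a=8/3 m (b=L-a=4/3):
  M_3 = R_Ax - M_A  [x≤a] with R_A=10/3, M_A=10/3 = (10/3)·1 - (10/3) = 0 kN·m
Load 4 — applied couple M₀=-7 kN·m at a=12/5 m (b=L-a=8/5):
  M_4 = R_Ax - M_A  [x≤a] with R_A=-63/25, M_A=-56/25 = (-63/25)·1 - (-56/25) = -7/25 kN·m
Superposition: M = Σ M_i = 629/200 kN·m ≈ 3.145000 kN·m

M(1) = 629/200 kN·m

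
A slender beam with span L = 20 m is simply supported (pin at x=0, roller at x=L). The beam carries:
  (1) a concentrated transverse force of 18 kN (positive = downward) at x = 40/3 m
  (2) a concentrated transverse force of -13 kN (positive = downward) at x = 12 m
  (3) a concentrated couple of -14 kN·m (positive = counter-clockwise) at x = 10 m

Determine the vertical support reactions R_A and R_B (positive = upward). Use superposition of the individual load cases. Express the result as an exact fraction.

R_A = 1/10 kN, R_B = 49/10 kN

Load 1 — point force P=18 kN at a=40/3 m (b=L-a=20/3):
  R_A = Pb/L = 18·(20/3)/20 = 6 kN
  R_B = Pa/L = 18·(40/3)/20 = 12 kN
Load 2 — point force P=-13 kN at a=12 m (b=L-a=8):
  R_A = Pb/L = (-13)·8/20 = -26/5 kN
  R_B = Pa/L = (-13)·12/20 = -39/5 kN
Load 3 — applied couple M₀=-14 kN·m at a=10 m (b=L-a=10):
  R_A = M₀/L = (-14)/20 = -7/10 kN
  R_B = -M₀/L = -(-14)/20 = 7/10 kN
Superposition: R_A = 1/10 kN, R_B = 49/10 kN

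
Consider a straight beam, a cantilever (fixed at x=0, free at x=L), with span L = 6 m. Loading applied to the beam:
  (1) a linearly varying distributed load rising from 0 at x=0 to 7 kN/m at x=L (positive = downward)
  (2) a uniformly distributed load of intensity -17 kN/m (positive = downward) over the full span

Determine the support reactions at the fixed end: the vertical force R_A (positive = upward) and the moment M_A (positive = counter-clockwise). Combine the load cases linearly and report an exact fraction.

R_A = -81 kN, M_A = -222 kN·m

Load 1 — triangular load w₀=7 kN/m (0→w₀ over full span):
  R_A = w₀L/2 = 7·6/2 = 21 kN
  M_A = w₀L²/3 = 7·6²/3 = 84 kN·m
Load 2 — uniform load w=-17 kN/m over full span:
  R_A = wL = (-17)·6 = -102 kN
  M_A = wL²/2 = (-17)·6²/2 = -306 kN·m
Superposition: R_A = -81 kN, M_A = -222 kN·m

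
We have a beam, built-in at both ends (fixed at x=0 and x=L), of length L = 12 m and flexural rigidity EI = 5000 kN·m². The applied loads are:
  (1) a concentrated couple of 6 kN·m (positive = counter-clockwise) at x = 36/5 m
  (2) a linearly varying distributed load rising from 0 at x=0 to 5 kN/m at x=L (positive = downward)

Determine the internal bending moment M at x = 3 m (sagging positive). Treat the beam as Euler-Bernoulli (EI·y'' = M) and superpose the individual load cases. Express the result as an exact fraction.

M(3) = 273/200 kN·m

Load 1 — applied couple M₀=6 kN·m at a=36/5 m (b=L-a=24/5):
  M_1 = R_Ax - M_A  [x≤a] with R_A=18/25, M_A=48/25 = (18/25)·3 - (48/25) = 6/25 kN·m
Load 2 — triangular load w₀=5 kN/m (0→w₀ over full span):
  M_2 = 3w₀Lx/20 - w₀L²/30 - w₀x³/(6L) = 3·5·12·3/20 - 5·12²/30 - 5·3³/(6·12) = 9/8 kN·m
Superposition: M = Σ M_i = 273/200 kN·m ≈ 1.365000 kN·m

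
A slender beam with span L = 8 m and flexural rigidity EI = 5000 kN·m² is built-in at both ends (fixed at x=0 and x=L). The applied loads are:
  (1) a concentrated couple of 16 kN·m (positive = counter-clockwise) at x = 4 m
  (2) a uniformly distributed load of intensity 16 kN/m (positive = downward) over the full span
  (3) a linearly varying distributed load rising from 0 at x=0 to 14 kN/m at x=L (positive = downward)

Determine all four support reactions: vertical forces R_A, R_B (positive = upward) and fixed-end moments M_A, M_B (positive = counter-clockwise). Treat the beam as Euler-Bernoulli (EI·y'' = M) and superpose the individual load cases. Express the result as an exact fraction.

R_A = 419/5 kN, M_A = 596/5 kN·m, R_B = 501/5 kN, M_B = -1892/15 kN·m

Load 1 — applied couple M₀=16 kN·m at a=4 m (b=L-a=4):
  R_A = 6M₀ab/L³ = 6·16·4·4/8³ = 3 kN
  M_A = M₀b(2a-b)/L² = 16·4·(2·4-4)/8² = 4 kN·m
  R_B = -6M₀ab/L³ = -6·16·4·4/8³ = -3 kN
  M_B = M₀a(2b-a)/L² = 16·4·(2·4-4)/8² = 4 kN·m
Load 2 — uniform load w=16 kN/m over full span:
  R_A = wL/2 = 16·8/2 = 64 kN
  M_A = wL²/12 = 16·8²/12 = 256/3 kN·m
  R_B = wL/2 = 16·8/2 = 64 kN
  M_B = -wL²/12 = -16·8²/12 = -256/3 kN·m
Load 3 — triangular load w₀=14 kN/m (0→w₀ over full span):
  R_A = 3w₀L/20 = 3·14·8/20 = 84/5 kN
  M_A = w₀L²/30 = 14·8²/30 = 448/15 kN·m
  R_B = 7w₀L/20 = 7·14·8/20 = 196/5 kN
  M_B = -w₀L²/20 = -14·8²/20 = -224/5 kN·m
Superposition: R_A = 419/5 kN, M_A = 596/5 kN·m, R_B = 501/5 kN, M_B = -1892/15 kN·m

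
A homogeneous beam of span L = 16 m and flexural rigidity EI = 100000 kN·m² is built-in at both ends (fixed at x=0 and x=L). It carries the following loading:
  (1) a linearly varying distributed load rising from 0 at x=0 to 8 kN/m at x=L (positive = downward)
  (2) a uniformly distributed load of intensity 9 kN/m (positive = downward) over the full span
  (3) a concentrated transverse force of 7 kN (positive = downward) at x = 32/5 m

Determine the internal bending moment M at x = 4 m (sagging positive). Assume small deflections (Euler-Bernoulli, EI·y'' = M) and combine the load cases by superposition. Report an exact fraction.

Load 1 — triangular load w₀=8 kN/m (0→w₀ over full span):
  M_1 = 3w₀Lx/20 - w₀L²/30 - w₀x³/(6L) = 3·8·16·4/20 - 8·16²/30 - 8·4³/(6·16) = 16/5 kN·m
Load 2 — uniform load w=9 kN/m over full span:
  M_2 = wLx/2 - wL²/12 - wx²/2 = 9·16·4/2 - 9·16²/12 - 9·4²/2 = 24 kN·m
Load 3 — point force P=7 kN at a=32/5 m (b=L-a=48/5):
  M_3 = Pb²(3a+b)x/L³ - Pab²/L²  [x≤a] = 7·(48/5)²·(3·(32/5)+(48/5))·4/16³ - 7·(32/5)·(48/5)²/16² = 252/125 kN·m
Superposition: M = Σ M_i = 3652/125 kN·m ≈ 29.216000 kN·m

M(4) = 3652/125 kN·m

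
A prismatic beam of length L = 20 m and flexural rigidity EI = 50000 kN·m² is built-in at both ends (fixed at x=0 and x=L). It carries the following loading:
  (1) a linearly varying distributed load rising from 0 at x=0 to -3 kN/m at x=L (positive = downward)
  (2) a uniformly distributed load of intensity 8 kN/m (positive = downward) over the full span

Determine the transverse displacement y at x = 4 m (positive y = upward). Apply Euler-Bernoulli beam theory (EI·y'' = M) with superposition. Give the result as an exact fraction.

y(4) = -5344/234375 m

Load 1 — triangular load w₀=-3 kN/m (0→w₀ over full span):
  y_1 = -w₀x²(L-x)²(x+2L)/(120LEI) = -(-3)·4²·(20-4)²·(4+2·20)/(120·20·50000) = 352/78125 m
Load 2 — uniform load w=8 kN/m over full span:
  y_2 = -wx²(L-x)²/(24EI) = -8·4²·(20-4)²/(24·50000) = -256/9375 m
Superposition: y = Σ y_i = -5344/234375 m ≈ -0.022801 m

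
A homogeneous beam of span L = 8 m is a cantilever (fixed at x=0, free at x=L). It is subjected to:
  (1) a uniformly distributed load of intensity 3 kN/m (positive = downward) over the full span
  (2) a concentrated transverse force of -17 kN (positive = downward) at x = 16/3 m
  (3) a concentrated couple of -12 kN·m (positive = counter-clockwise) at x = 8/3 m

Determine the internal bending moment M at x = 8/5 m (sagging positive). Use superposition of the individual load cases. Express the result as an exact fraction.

Load 1 — uniform load w=3 kN/m over full span:
  M_1 = -w(L-x)²/2 = -3·(8-(8/5))²/2 = -1536/25 kN·m
Load 2 — point force P=-17 kN at a=16/3 m (b=L-a=8/3):
  M_2 = -P(a-x)  [x≤a] = -(-17)·((16/3)-(8/5)) = 952/15 kN·m
Load 3 — applied couple M₀=-12 kN·m at a=8/3 m (b=L-a=16/3):
  M_3 = M₀  [x≤a] = (-12) = -12 kN·m
Superposition: M = Σ M_i = -748/75 kN·m ≈ -9.973333 kN·m

M(8/5) = -748/75 kN·m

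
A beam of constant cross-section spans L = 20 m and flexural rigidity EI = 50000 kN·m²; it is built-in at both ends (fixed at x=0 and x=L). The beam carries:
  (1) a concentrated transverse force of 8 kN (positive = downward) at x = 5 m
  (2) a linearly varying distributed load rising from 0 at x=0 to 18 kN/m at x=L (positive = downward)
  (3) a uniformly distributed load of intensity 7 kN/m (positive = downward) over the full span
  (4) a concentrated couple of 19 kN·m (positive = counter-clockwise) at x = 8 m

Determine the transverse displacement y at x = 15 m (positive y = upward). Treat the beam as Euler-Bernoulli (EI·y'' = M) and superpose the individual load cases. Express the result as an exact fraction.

Load 1 — point force P=8 kN at a=5 m (b=L-a=15):
  y_1 = -Pa²(L-x)²(3bL-(3b+a)(L-x))/(6L³EI)  [x>a] = -8·5²·(20-15)²·(3·15·20-(3·15+5)·(20-15))/(6·20³·50000) = -13/9600 m
Load 2 — triangular load w₀=18 kN/m (0→w₀ over full span):
  y_2 = -w₀x²(L-x)²(x+2L)/(120LEI) = -18·15²·(20-15)²·(15+2·20)/(120·20·50000) = -297/6400 m
Load 3 — uniform load w=7 kN/m over full span:
  y_3 = -wx²(L-x)²/(24EI) = -7·15²·(20-15)²/(24·50000) = -21/640 m
Load 4 — applied couple M₀=19 kN·m at a=8 m (b=L-a=12):
  y_4 = (R_Ax³/6 - M_Ax²/2 - M₀(x-a)²/2)/EI  [x>a] with R_A=171/125, M_A=57/25 = ((171/125)·15³/6 - (57/25)·15²/2 - 19·(15-8)²/2)/50000 = 19/20000 m
Superposition: y = Σ y_i = -38219/480000 m ≈ -0.079623 m

y(15) = -38219/480000 m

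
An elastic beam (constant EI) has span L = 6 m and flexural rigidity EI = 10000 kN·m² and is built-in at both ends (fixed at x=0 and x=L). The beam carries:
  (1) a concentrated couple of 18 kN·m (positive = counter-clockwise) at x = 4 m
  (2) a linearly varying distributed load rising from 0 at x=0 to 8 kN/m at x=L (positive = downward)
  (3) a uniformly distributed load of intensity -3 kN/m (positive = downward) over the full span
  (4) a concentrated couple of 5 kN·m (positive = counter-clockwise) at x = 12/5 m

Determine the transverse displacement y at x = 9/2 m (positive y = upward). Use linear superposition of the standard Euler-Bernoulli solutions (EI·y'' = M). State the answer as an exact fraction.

y(9/2) = -2421/6400000 m

Load 1 — applied couple M₀=18 kN·m at a=4 m (b=L-a=2):
  y_1 = (R_Ax³/6 - M_Ax²/2 - M₀(x-a)²/2)/EI  [x>a] with R_A=4, M_A=6 = (4·(9/2)³/6 - 6·(9/2)²/2 - 18·((9/2)-4)²/2)/10000 = -9/40000 m
Load 2 — triangular load w₀=8 kN/m (0→w₀ over full span):
  y_2 = -w₀x²(L-x)²(x+2L)/(120LEI) = -8·(9/2)²·(6-(9/2))²·((9/2)+2·6)/(120·6·10000) = -2673/3200000 m
Load 3 — uniform load w=-3 kN/m over full span:
  y_3 = -wx²(L-x)²/(24EI) = -(-3)·(9/2)²·(6-(9/2))²/(24·10000) = 729/1280000 m
Load 4 — applied couple M₀=5 kN·m at a=12/5 m (b=L-a=18/5):
  y_4 = (R_Ax³/6 - M_Ax²/2 - M₀(x-a)²/2)/EI  [x>a] with R_A=6/5, M_A=3/5 = ((6/5)·(9/2)³/6 - (3/5)·(9/2)²/2 - 5·((9/2)-(12/5))²/2)/10000 = 9/80000 m
Superposition: y = Σ y_i = -2421/6400000 m ≈ -0.000378 m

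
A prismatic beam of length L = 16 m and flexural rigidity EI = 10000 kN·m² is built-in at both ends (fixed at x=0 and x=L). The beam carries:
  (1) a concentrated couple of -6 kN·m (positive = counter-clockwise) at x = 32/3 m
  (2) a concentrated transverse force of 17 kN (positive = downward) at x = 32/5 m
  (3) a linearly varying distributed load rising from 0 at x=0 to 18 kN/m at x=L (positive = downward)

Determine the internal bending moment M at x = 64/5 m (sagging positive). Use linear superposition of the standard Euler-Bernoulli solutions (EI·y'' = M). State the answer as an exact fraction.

Load 1 — applied couple M₀=-6 kN·m at a=32/3 m (b=L-a=16/3):
  M_1 = R_Ax - M_A - M₀  [x>a] with R_A=-1/2, M_A=-2 = (-1/2)·(64/5) - (-2) - (-6) = 8/5 kN·m
Load 2 — point force P=17 kN at a=32/5 m (b=L-a=48/5):
  M_2 = Pa²(a+3b)(L-x)/L³ - Pa²b/L²  [x>a] = 17·(32/5)²·((32/5)+3·(48/5))·(16-(64/5))/16³ - 17·(32/5)²·(48/5)/16² = -4352/625 kN·m
Load 3 — triangular load w₀=18 kN/m (0→w₀ over full span):
  M_3 = 3w₀Lx/20 - w₀L²/30 - w₀x³/(6L) = 3·18·16·(64/5)/20 - 18·16²/30 - 18·(64/5)³/(6·16) = 768/125 kN·m
Superposition: M = Σ M_i = 488/625 kN·m ≈ 0.780800 kN·m

M(64/5) = 488/625 kN·m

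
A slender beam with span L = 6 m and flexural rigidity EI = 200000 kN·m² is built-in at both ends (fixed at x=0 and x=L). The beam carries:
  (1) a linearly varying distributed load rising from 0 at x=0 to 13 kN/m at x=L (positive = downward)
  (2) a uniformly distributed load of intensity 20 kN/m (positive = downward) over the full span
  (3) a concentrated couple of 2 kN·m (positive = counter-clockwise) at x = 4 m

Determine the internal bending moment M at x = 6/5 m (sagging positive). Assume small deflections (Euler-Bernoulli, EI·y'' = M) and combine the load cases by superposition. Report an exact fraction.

M(6/5) = -1769/375 kN·m

Load 1 — triangular load w₀=13 kN/m (0→w₀ over full span):
  M_1 = 3w₀Lx/20 - w₀L²/30 - w₀x³/(6L) = 3·13·6·(6/5)/20 - 13·6²/30 - 13·(6/5)³/(6·6) = -273/125 kN·m
Load 2 — uniform load w=20 kN/m over full span:
  M_2 = wLx/2 - wL²/12 - wx²/2 = 20·6·(6/5)/2 - 20·6²/12 - 20·(6/5)²/2 = -12/5 kN·m
Load 3 — applied couple M₀=2 kN·m at a=4 m (b=L-a=2):
  M_3 = R_Ax - M_A  [x≤a] with R_A=4/9, M_A=2/3 = (4/9)·(6/5) - (2/3) = -2/15 kN·m
Superposition: M = Σ M_i = -1769/375 kN·m ≈ -4.717333 kN·m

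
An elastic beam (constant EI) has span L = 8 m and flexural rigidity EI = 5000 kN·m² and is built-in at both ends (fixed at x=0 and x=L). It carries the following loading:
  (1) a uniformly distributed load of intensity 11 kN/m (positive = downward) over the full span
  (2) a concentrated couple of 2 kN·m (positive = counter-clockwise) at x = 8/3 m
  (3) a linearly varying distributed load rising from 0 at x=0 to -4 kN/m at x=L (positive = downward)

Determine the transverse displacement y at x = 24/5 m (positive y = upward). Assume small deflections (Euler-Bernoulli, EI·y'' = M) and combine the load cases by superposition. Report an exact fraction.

Load 1 — uniform load w=11 kN/m over full span:
  y_1 = -wx²(L-x)²/(24EI) = -11·(24/5)²·(8-(24/5))²/(24·5000) = -8448/390625 m
Load 2 — applied couple M₀=2 kN·m at a=8/3 m (b=L-a=16/3):
  y_2 = (R_Ax³/6 - M_Ax²/2 - M₀(x-a)²/2)/EI  [x>a] with R_A=1/3, M_A=0 = ((1/3)·(24/5)³/6 - 0·(24/5)²/2 - 2·((24/5)-(8/3))²/2)/5000 = 224/703125 m
Load 3 — triangular load w₀=-4 kN/m (0→w₀ over full span):
  y_3 = -w₀x²(L-x)²(x+2L)/(120LEI) = -(-4)·(24/5)²·(8-(24/5))²·((24/5)+2·8)/(120·8·5000) = 39936/9765625 m
Superposition: y = Σ y_i = -1513376/87890625 m ≈ -0.017219 m

y(24/5) = -1513376/87890625 m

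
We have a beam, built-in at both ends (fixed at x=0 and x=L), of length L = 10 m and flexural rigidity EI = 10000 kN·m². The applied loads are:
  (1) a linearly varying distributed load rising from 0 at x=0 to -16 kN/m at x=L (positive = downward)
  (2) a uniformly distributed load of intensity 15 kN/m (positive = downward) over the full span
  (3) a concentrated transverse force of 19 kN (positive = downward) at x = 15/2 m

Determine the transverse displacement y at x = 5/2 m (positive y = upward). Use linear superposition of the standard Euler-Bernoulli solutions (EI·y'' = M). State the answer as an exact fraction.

y(5/2) = -1651/122880 m

Load 1 — triangular load w₀=-16 kN/m (0→w₀ over full span):
  y_1 = -w₀x²(L-x)²(x+2L)/(120LEI) = -(-16)·(5/2)²·(10-(5/2))²·((5/2)+2·10)/(120·10·10000) = 27/2560 m
Load 2 — uniform load w=15 kN/m over full span:
  y_2 = -wx²(L-x)²/(24EI) = -15·(5/2)²·(10-(5/2))²/(24·10000) = -45/2048 m
Load 3 — point force P=19 kN at a=15/2 m (b=L-a=5/2):
  y_3 = -Pb²x²(3aL-(3a+b)x)/(6L³EI)  [x≤a] = -19·(5/2)²·(5/2)²·(3·(15/2)·10-(3·(15/2)+(5/2))·(5/2))/(6·10³·10000) = -247/122880 m
Superposition: y = Σ y_i = -1651/122880 m ≈ -0.013436 m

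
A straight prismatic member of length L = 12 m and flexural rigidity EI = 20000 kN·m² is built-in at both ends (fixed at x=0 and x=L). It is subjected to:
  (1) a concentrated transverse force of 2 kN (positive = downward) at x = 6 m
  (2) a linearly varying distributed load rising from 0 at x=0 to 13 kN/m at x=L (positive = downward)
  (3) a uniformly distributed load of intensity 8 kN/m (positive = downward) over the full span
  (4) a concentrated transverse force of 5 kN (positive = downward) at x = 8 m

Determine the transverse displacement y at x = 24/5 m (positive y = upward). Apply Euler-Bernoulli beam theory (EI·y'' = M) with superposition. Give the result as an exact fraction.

Load 1 — point force P=2 kN at a=6 m (b=L-a=6):
  y_1 = -Pb²x²(3aL-(3a+b)x)/(6L³EI)  [x≤a] = -2·6²·(24/5)²·(3·6·12-(3·6+6)·(24/5))/(6·12³·20000) = -63/78125 m
Load 2 — triangular load w₀=13 kN/m (0→w₀ over full span):
  y_2 = -w₀x²(L-x)²(x+2L)/(120LEI) = -13·(24/5)²·(12-(24/5))²·((24/5)+2·12)/(120·12·20000) = -151632/9765625 m
Load 3 — uniform load w=8 kN/m over full span:
  y_3 = -wx²(L-x)²/(24EI) = -8·(24/5)²·(12-(24/5))²/(24·20000) = -7776/390625 m
Load 4 — point force P=5 kN at a=8 m (b=L-a=4):
  y_4 = -Pb²x²(3aL-(3a+b)x)/(6L³EI)  [x≤a] = -5·4²·(24/5)²·(3·8·12-(3·8+4)·(24/5))/(6·12³·20000) = -64/46875 m
Superposition: y = Σ y_i = -1101721/29296875 m ≈ -0.037605 m

y(24/5) = -1101721/29296875 m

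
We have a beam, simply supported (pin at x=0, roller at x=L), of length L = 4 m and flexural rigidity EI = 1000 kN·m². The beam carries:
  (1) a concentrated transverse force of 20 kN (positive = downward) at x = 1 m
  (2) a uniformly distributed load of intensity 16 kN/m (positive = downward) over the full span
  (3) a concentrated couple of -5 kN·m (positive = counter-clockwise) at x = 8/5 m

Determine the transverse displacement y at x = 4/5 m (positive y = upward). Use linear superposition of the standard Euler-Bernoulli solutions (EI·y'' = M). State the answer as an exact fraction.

Load 1 — point force P=20 kN at a=1 m (b=L-a=3):
  y_1 = -Pbx(L²-b²-x²)/(6LEI)  [x≤a] = -20·3·(4/5)·(4²-3²-(4/5)²)/(6·4·1000) = -159/12500 m
Load 2 — uniform load w=16 kN/m over full span:
  y_2 = -wx(L³-2Lx²+x³)/(24EI) = -16·(4/5)·(4³-2·4·(4/5)²+(4/5)³)/(24·1000) = -7424/234375 m
Load 3 — applied couple M₀=-5 kN·m at a=8/5 m (b=L-a=12/5):
  y_3 = (M₀x³/(6L)+C₁x)/EI  [x≤a] with C₁=M₀(3b²-L²)/(6L)=-4/15 = ((-5)·(4/5)³/(6·4)+(-4/15)·(4/5))/1000 = -1/3125 m
Superposition: y = Σ y_i = -41921/937500 m ≈ -0.044716 m

y(4/5) = -41921/937500 m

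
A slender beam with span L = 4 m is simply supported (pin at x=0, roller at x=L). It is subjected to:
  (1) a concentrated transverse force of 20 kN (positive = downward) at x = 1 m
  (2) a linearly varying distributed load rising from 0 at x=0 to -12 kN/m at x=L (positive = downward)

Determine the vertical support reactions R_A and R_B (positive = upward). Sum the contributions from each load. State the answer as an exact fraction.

Load 1 — point force P=20 kN at a=1 m (b=L-a=3):
  R_A = Pb/L = 20·3/4 = 15 kN
  R_B = Pa/L = 20·1/4 = 5 kN
Load 2 — triangular load w₀=-12 kN/m (0→w₀ over full span):
  R_A = w₀L/6 = (-12)·4/6 = -8 kN
  R_B = w₀L/3 = (-12)·4/3 = -16 kN
Superposition: R_A = 7 kN, R_B = -11 kN

R_A = 7 kN, R_B = -11 kN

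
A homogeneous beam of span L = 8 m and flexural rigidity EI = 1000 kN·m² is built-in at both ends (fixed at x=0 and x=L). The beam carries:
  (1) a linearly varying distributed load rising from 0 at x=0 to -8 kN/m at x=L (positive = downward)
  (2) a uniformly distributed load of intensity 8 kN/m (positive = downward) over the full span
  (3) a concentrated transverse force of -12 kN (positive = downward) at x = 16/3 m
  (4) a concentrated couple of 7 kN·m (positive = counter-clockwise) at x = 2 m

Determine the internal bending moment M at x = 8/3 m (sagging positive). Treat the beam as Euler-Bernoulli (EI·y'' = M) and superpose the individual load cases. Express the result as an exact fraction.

Load 1 — triangular load w₀=-8 kN/m (0→w₀ over full span):
  M_1 = 3w₀Lx/20 - w₀L²/30 - w₀x³/(6L) = 3·(-8)·8·(8/3)/20 - (-8)·8²/30 - (-8)·(8/3)³/(6·8) = -2176/405 kN·m
Load 2 — uniform load w=8 kN/m over full span:
  M_2 = wLx/2 - wL²/12 - wx²/2 = 8·8·(8/3)/2 - 8·8²/12 - 8·(8/3)²/2 = 128/9 kN·m
Load 3 — point force P=-12 kN at a=16/3 m (b=L-a=8/3):
  M_3 = Pb²(3a+b)x/L³ - Pab²/L²  [x≤a] = (-12)·(8/3)²·(3·(16/3)+(8/3))·(8/3)/8³ - (-12)·(16/3)·(8/3)²/8² = -32/27 kN·m
Load 4 — applied couple M₀=7 kN·m at a=2 m (b=L-a=6):
  M_4 = R_Ax - M_A - M₀  [x>a] with R_A=63/64, M_A=-21/16 = (63/64)·(8/3) - (-21/16) - 7 = -49/16 kN·m
Superposition: M = Σ M_i = 29819/6480 kN·m ≈ 4.601698 kN·m

M(8/3) = 29819/6480 kN·m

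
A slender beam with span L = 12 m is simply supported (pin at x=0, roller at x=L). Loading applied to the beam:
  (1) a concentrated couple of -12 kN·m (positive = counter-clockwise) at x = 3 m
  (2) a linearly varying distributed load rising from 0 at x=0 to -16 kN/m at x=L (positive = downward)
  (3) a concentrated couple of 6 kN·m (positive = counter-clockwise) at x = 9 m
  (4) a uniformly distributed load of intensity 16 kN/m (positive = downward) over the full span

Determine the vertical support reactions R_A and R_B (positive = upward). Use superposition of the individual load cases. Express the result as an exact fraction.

Load 1 — applied couple M₀=-12 kN·m at a=3 m (b=L-a=9):
  R_A = M₀/L = (-12)/12 = -1 kN
  R_B = -M₀/L = -(-12)/12 = 1 kN
Load 2 — triangular load w₀=-16 kN/m (0→w₀ over full span):
  R_A = w₀L/6 = (-16)·12/6 = -32 kN
  R_B = w₀L/3 = (-16)·12/3 = -64 kN
Load 3 — applied couple M₀=6 kN·m at a=9 m (b=L-a=3):
  R_A = M₀/L = 6/12 = 1/2 kN
  R_B = -M₀/L = -6/12 = -1/2 kN
Load 4 — uniform load w=16 kN/m over full span:
  R_A = wL/2 = 16·12/2 = 96 kN
  R_B = wL/2 = 16·12/2 = 96 kN
Superposition: R_A = 127/2 kN, R_B = 65/2 kN

R_A = 127/2 kN, R_B = 65/2 kN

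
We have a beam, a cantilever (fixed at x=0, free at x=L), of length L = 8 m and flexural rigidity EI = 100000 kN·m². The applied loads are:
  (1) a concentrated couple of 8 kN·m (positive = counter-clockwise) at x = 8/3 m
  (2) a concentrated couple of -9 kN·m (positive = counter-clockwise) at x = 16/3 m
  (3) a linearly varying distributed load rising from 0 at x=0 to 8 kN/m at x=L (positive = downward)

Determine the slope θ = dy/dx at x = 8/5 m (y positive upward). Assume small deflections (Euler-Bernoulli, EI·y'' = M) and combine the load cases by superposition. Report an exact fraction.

Load 1 — applied couple M₀=8 kN·m at a=8/3 m (b=L-a=16/3):
  θ_1 = M₀x/EI  [x≤a] = 8·(8/5)/100000 = 2/15625 rad
Load 2 — applied couple M₀=-9 kN·m at a=16/3 m (b=L-a=8/3):
  θ_2 = M₀x/EI  [x≤a] = (-9)·(8/5)/100000 = -9/62500 rad
Load 3 — triangular load w₀=8 kN/m (0→w₀ over full span):
  θ_3 = (w₀Lx²/4-w₀L²x/3-w₀x⁴/(24L))/EI = (8·8·(8/5)²/4-8·8²·(8/5)/3-8·(8/5)⁴/(24·8))/100000 = -13616/5859375 rad
Superposition: θ = Σ θ_i = -54839/23437500 rad ≈ -0.002340 rad

θ(8/5) = -54839/23437500 rad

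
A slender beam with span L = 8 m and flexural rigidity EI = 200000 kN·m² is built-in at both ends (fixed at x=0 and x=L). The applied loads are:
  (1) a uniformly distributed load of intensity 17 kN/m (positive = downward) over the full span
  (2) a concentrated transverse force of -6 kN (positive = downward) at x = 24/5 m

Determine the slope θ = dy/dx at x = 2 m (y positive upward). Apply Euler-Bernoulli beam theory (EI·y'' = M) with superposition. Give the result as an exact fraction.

θ(2) = -1969/6250000 rad

Load 1 — uniform load w=17 kN/m over full span:
  θ_1 = -wx(L-x)(L-2x)/(12EI) = -17·2·(8-2)·(8-2·2)/(12·200000) = -17/50000 rad
Load 2 — point force P=-6 kN at a=24/5 m (b=L-a=16/5):
  θ_2 = -Pb²x(2aL-(3a+b)x)/(2L³EI)  [x≤a] = -(-6)·(16/5)²·2·(2·(24/5)·8-(3·(24/5)+(16/5))·2)/(2·8³·200000) = 39/1562500 rad
Superposition: θ = Σ θ_i = -1969/6250000 rad ≈ -0.000315 rad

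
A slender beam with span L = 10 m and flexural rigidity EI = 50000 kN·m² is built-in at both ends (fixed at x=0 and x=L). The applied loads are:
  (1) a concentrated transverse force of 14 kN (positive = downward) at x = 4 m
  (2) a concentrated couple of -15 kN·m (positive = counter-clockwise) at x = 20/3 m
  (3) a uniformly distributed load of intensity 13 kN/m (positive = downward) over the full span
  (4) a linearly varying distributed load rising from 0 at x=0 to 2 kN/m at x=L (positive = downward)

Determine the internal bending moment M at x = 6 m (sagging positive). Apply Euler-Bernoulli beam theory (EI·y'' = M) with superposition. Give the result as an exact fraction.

M(6) = 6384/125 kN·m

Load 1 — point force P=14 kN at a=4 m (b=L-a=6):
  M_1 = Pa²(a+3b)(L-x)/L³ - Pa²b/L²  [x>a] = 14·4²·(4+3·6)·(10-6)/10³ - 14·4²·6/10² = 784/125 kN·m
Load 2 — applied couple M₀=-15 kN·m at a=20/3 m (b=L-a=10/3):
  M_2 = R_Ax - M_A  [x≤a] with R_A=-2, M_A=-5 = (-2)·6 - (-5) = -7 kN·m
Load 3 — uniform load w=13 kN/m over full span:
  M_3 = wLx/2 - wL²/12 - wx²/2 = 13·10·6/2 - 13·10²/12 - 13·6²/2 = 143/3 kN·m
Load 4 — triangular load w₀=2 kN/m (0→w₀ over full span):
  M_4 = 3w₀Lx/20 - w₀L²/30 - w₀x³/(6L) = 3·2·10·6/20 - 2·10²/30 - 2·6³/(6·10) = 62/15 kN·m
Superposition: M = Σ M_i = 6384/125 kN·m ≈ 51.072000 kN·m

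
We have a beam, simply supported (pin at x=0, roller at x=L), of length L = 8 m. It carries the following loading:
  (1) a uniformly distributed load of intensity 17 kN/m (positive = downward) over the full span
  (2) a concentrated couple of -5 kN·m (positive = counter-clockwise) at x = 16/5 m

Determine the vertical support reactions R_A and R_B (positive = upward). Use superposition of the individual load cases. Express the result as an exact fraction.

Load 1 — uniform load w=17 kN/m over full span:
  R_A = wL/2 = 17·8/2 = 68 kN
  R_B = wL/2 = 17·8/2 = 68 kN
Load 2 — applied couple M₀=-5 kN·m at a=16/5 m (b=L-a=24/5):
  R_A = M₀/L = (-5)/8 = -5/8 kN
  R_B = -M₀/L = -(-5)/8 = 5/8 kN
Superposition: R_A = 539/8 kN, R_B = 549/8 kN

R_A = 539/8 kN, R_B = 549/8 kN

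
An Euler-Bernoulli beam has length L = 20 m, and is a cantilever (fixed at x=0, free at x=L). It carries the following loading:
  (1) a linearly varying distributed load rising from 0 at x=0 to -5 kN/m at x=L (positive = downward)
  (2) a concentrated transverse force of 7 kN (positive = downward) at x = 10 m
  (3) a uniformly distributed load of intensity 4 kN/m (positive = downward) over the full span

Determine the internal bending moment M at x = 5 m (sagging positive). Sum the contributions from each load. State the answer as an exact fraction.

M(5) = -505/8 kN·m

Load 1 — triangular load w₀=-5 kN/m (0→w₀ over full span):
  M_1 = w₀Lx/2 - w₀L²/3 - w₀x³/(6L) = (-5)·20·5/2 - (-5)·20²/3 - (-5)·5³/(6·20) = 3375/8 kN·m
Load 2 — point force P=7 kN at a=10 m (b=L-a=10):
  M_2 = -P(a-x)  [x≤a] = -7·(10-5) = -35 kN·m
Load 3 — uniform load w=4 kN/m over full span:
  M_3 = -w(L-x)²/2 = -4·(20-5)²/2 = -450 kN·m
Superposition: M = Σ M_i = -505/8 kN·m ≈ -63.125000 kN·m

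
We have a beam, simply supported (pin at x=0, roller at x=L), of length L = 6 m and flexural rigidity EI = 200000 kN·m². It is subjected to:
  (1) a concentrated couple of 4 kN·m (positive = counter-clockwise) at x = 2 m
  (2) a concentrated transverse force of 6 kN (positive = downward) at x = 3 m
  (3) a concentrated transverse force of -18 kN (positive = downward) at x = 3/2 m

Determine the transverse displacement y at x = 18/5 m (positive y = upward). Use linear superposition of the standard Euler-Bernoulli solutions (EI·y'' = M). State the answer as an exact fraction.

y(18/5) = 14879/100000000 m

Load 1 — applied couple M₀=4 kN·m at a=2 m (b=L-a=4):
  y_1 = (M₀x³/(6L)-M₀(x-a)²/2+C₁x)/EI  [x>a] with C₁=M₀(3b²-L²)/(6L)=4/3 = (4·(18/5)³/(6·6)-4·((18/5)-2)²/2+(4/3)·(18/5))/200000 = 19/781250 m
Load 2 — point force P=6 kN at a=3 m (b=L-a=3):
  y_2 = -Pa(L-x)(2Lx-a²-x²)/(6LEI)  [x>a] = -6·3·(6-(18/5))·(2·6·(18/5)-3²-(18/5)²)/(6·6·200000) = -1593/12500000 m
Load 3 — point force P=-18 kN at a=3/2 m (b=L-a=9/2):
  y_3 = -Pa(L-x)(2Lx-a²-x²)/(6LEI)  [x>a] = -(-18)·(3/2)·(6-(18/5))·(2·6·(18/5)-(3/2)²-(18/5)²)/(6·6·200000) = 25191/100000000 m
Superposition: y = Σ y_i = 14879/100000000 m ≈ 0.000149 m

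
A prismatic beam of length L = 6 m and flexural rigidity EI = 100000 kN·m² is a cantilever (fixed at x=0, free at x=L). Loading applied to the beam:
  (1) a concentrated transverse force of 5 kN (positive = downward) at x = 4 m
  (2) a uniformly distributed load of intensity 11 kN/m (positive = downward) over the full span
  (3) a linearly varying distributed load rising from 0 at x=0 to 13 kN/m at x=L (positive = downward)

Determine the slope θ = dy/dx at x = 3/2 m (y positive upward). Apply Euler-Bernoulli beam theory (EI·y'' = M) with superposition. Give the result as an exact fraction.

Load 1 — point force P=5 kN at a=4 m (b=L-a=2):
  θ_1 = -Px(2a-x)/(2EI)  [x≤a] = -5·(3/2)·(2·4-(3/2))/(2·100000) = -39/160000 rad
Load 2 — uniform load w=11 kN/m over full span:
  θ_2 = -wx(x²-3Lx+3L²)/(6EI) = -11·(3/2)·((3/2)²-3·6·(3/2)+3·6²)/(6·100000) = -3663/1600000 rad
Load 3 — triangular load w₀=13 kN/m (0→w₀ over full span):
  θ_3 = (w₀Lx²/4-w₀L²x/3-w₀x⁴/(24L))/EI = (13·6·(3/2)²/4-13·6²·(3/2)/3-13·(3/2)⁴/(24·6))/100000 = -48789/25600000 rad
Superposition: θ = Σ θ_i = -113637/25600000 rad ≈ -0.004439 rad

θ(3/2) = -113637/25600000 rad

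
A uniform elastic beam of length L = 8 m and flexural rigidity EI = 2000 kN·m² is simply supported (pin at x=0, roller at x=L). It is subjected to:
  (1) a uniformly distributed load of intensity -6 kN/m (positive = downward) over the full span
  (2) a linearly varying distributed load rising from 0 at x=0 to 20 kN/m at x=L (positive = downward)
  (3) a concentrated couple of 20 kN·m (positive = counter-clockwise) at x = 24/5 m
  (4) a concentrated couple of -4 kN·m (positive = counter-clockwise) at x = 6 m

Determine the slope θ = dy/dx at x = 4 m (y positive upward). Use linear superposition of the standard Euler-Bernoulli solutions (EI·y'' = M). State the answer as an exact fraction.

θ(4) = -269/90000 rad

Load 1 — uniform load w=-6 kN/m over full span:
  θ_1 = -w(L³-6Lx²+4x³)/(24EI) = -(-6)·(8³-6·8·4²+4·4³)/(24·2000) = 0 rad
Load 2 — triangular load w₀=20 kN/m (0→w₀ over full span):
  θ_2 = -w₀(7L⁴-30L²x²+15x⁴)/(360LEI) = -20·(7·8⁴-30·8²·4²+15·4⁴)/(360·8·2000) = -7/1125 rad
Load 3 — applied couple M₀=20 kN·m at a=24/5 m (b=L-a=16/5):
  θ_3 = (M₀x²/(2L)+C₁)/EI  [x≤a] with C₁=M₀(3b²-L²)/(6L)=-208/15 = (20·4²/(2·8)+(-208/15))/2000 = 23/7500 rad
Load 4 — applied couple M₀=-4 kN·m at a=6 m (b=L-a=2):
  θ_4 = (M₀x²/(2L)+C₁)/EI  [x≤a] with C₁=M₀(3b²-L²)/(6L)=13/3 = ((-4)·4²/(2·8)+(13/3))/2000 = 1/6000 rad
Superposition: θ = Σ θ_i = -269/90000 rad ≈ -0.002989 rad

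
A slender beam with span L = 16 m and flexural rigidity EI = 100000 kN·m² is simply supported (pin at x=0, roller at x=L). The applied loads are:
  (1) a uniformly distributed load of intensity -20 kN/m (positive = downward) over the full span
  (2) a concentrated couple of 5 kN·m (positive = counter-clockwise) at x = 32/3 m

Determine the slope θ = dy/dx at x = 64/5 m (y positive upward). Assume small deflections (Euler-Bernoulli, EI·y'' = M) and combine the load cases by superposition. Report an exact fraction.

Load 1 — uniform load w=-20 kN/m over full span:
  θ_1 = -w(L³-6Lx²+4x³)/(24EI) = -(-20)·(16³-6·16·(64/5)²+4·(64/5)³)/(24·100000) = -2112/78125 rad
Load 2 — applied couple M₀=5 kN·m at a=32/3 m (b=L-a=16/3):
  θ_2 = (M₀x²/(2L)-M₀(x-a)+C₁)/EI  [x>a] with C₁=M₀(3b²-L²)/(6L)=-80/9 = (5·(64/5)²/(2·16)-5·((64/5)-(32/3))+(-80/9))/100000 = 17/281250 rad
Superposition: θ = Σ θ_i = -37931/1406250 rad ≈ -0.026973 rad

θ(64/5) = -37931/1406250 rad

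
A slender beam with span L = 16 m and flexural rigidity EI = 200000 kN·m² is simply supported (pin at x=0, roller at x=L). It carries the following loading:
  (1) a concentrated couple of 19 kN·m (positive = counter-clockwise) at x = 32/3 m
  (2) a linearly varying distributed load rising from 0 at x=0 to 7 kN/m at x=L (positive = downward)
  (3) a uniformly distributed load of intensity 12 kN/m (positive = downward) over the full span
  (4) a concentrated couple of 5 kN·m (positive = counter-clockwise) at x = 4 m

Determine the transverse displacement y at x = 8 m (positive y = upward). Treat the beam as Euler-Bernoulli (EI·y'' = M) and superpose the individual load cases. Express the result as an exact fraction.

Load 1 — applied couple M₀=19 kN·m at a=32/3 m (b=L-a=16/3):
  y_1 = (M₀x³/(6L)+C₁x)/EI  [x≤a] with C₁=M₀(3b²-L²)/(6L)=-304/9 = (19·8³/(6·16)+(-304/9)·8)/200000 = -19/22500 m
Load 2 — triangular load w₀=7 kN/m (0→w₀ over full span):
  y_2 = -w₀x(7L⁴-10L²x²+3x⁴)/(360LEI) = -7·8·(7·16⁴-10·16²·8²+3·8⁴)/(360·16·200000) = -28/1875 m
Load 3 — uniform load w=12 kN/m over full span:
  y_3 = -wx(L³-2Lx²+x³)/(24EI) = -12·8·(16³-2·16·8²+8³)/(24·200000) = -32/625 m
Load 4 — applied couple M₀=5 kN·m at a=4 m (b=L-a=12):
  y_4 = (M₀x³/(6L)-M₀(x-a)²/2+C₁x)/EI  [x>a] with C₁=M₀(3b²-L²)/(6L)=55/6 = (5·8³/(6·16)-5·(8-4)²/2+(55/6)·8)/200000 = 3/10000 m
Superposition: y = Σ y_i = -6001/90000 m ≈ -0.066678 m

y(8) = -6001/90000 m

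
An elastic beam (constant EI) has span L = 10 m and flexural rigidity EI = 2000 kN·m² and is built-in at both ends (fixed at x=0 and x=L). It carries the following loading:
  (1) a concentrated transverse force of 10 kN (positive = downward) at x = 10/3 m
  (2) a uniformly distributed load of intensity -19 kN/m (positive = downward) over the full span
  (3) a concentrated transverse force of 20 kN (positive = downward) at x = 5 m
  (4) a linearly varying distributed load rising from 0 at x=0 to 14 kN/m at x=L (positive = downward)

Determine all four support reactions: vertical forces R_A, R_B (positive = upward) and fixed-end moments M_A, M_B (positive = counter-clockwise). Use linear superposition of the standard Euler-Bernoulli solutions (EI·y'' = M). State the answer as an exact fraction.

R_A = -1528/27 kN, M_A = -1940/27 kN·m, R_B = -902/27 kN, M_B = 1510/27 kN·m

Load 1 — point force P=10 kN at a=10/3 m (b=L-a=20/3):
  R_A = Pb²(3a+b)/L³ = 10·(20/3)²·(3·(10/3)+(20/3))/10³ = 200/27 kN
  M_A = Pab²/L² = 10·(10/3)·(20/3)²/10² = 400/27 kN·m
  R_B = Pa²(a+3b)/L³ = 10·(10/3)²·((10/3)+3·(20/3))/10³ = 70/27 kN
  M_B = -Pa²b/L² = -10·(10/3)²·(20/3)/10² = -200/27 kN·m
Load 2 — uniform load w=-19 kN/m over full span:
  R_A = wL/2 = (-19)·10/2 = -95 kN
  M_A = wL²/12 = (-19)·10²/12 = -475/3 kN·m
  R_B = wL/2 = (-19)·10/2 = -95 kN
  M_B = -wL²/12 = -(-19)·10²/12 = 475/3 kN·m
Load 3 — point force P=20 kN at a=5 m (b=L-a=5):
  R_A = Pb²(3a+b)/L³ = 20·5²·(3·5+5)/10³ = 10 kN
  M_A = Pab²/L² = 20·5·5²/10² = 25 kN·m
  R_B = Pa²(a+3b)/L³ = 20·5²·(5+3·5)/10³ = 10 kN
  M_B = -Pa²b/L² = -20·5²·5/10² = -25 kN·m
Load 4 — triangular load w₀=14 kN/m (0→w₀ over full span):
  R_A = 3w₀L/20 = 3·14·10/20 = 21 kN
  M_A = w₀L²/30 = 14·10²/30 = 140/3 kN·m
  R_B = 7w₀L/20 = 7·14·10/20 = 49 kN
  M_B = -w₀L²/20 = -14·10²/20 = -70 kN·m
Superposition: R_A = -1528/27 kN, M_A = -1940/27 kN·m, R_B = -902/27 kN, M_B = 1510/27 kN·m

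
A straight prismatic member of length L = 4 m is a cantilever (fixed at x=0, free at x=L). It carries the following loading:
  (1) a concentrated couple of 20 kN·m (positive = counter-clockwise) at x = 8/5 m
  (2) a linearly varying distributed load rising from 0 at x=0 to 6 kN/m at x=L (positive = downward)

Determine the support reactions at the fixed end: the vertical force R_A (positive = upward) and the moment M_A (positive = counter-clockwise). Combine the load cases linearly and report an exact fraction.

R_A = 12 kN, M_A = 12 kN·m

Load 1 — applied couple M₀=20 kN·m at a=8/5 m (b=L-a=12/5):
  R_A = 0 kN
  M_A = -M₀ = -20 kN·m
Load 2 — triangular load w₀=6 kN/m (0→w₀ over full span):
  R_A = w₀L/2 = 6·4/2 = 12 kN
  M_A = w₀L²/3 = 6·4²/3 = 32 kN·m
Superposition: R_A = 12 kN, M_A = 12 kN·m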